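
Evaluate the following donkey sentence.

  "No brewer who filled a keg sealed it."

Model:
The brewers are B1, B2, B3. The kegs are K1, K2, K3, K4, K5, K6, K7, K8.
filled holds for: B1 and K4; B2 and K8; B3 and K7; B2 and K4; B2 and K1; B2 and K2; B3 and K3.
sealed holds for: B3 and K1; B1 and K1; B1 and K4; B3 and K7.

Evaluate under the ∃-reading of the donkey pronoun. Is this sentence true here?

False

"it" takes "a keg" as antecedent — a donkey pronoun bound across the clause boundary.
Truth condition: for no (b,k) with filled(b,k) does sealed(b,k) hold.
Restrictor pairs — does the scope hold? (B1,K4):holds  (B2,K1):fails  (B2,K2):fails  (B2,K4):fails  (B2,K8):fails  (B3,K3):fails  (B3,K7):holds
Scope holds for 2 pair(s), so the sentence is false.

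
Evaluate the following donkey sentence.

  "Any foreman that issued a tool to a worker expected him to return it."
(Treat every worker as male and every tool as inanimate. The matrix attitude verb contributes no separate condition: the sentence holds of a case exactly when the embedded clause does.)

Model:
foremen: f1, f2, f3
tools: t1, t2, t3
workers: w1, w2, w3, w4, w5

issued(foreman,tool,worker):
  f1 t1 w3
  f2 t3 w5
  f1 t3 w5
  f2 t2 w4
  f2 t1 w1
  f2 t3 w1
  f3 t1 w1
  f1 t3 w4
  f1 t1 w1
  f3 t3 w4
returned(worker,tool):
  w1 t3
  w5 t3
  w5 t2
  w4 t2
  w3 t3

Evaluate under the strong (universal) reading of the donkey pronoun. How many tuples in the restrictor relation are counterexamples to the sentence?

"him" takes "a worker" as antecedent and "it" takes "a tool"; both are donkey pronouns co-varying with the restrictor.
Strong reading: for every (f,t,w) with issued(f,t,w), returned(w,t).
Restrictor triples: (f1,t1,w1)→returned(w1,t1) ✗  (f1,t1,w3)→returned(w3,t1) ✗  (f1,t3,w4)→returned(w4,t3) ✗  (f1,t3,w5)→returned(w5,t3) ✓  (f2,t1,w1)→returned(w1,t1) ✗  (f2,t2,w4)→returned(w4,t2) ✓  (f2,t3,w1)→returned(w1,t3) ✓  (f2,t3,w5)→returned(w5,t3) ✓  (f3,t1,w1)→returned(w1,t1) ✗  (f3,t3,w4)→returned(w4,t3) ✗
Counterexamples (restrictor triples failing the scope): 6.

6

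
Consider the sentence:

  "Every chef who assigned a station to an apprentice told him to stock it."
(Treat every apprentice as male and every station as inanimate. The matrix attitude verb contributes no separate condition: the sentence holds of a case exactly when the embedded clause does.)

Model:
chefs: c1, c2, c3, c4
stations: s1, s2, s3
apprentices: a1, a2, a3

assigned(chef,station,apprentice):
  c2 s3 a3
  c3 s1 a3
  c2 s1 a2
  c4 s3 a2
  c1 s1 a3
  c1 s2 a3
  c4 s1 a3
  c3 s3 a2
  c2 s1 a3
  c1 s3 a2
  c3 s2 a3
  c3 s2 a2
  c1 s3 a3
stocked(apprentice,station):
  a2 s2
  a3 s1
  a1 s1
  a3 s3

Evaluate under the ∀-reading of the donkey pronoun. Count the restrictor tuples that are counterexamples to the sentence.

6

"him" takes "an apprentice" as antecedent and "it" takes "a station"; both are donkey pronouns co-varying with the restrictor.
Strong reading: for every (c,s,a) with assigned(c,s,a), stocked(a,s).
Restrictor triples: (c1,s1,a3)→stocked(a3,s1) ✓  (c1,s2,a3)→stocked(a3,s2) ✗  (c1,s3,a2)→stocked(a2,s3) ✗  (c1,s3,a3)→stocked(a3,s3) ✓  (c2,s1,a2)→stocked(a2,s1) ✗  (c2,s1,a3)→stocked(a3,s1) ✓  (c2,s3,a3)→stocked(a3,s3) ✓  (c3,s1,a3)→stocked(a3,s1) ✓  (c3,s2,a2)→stocked(a2,s2) ✓  (c3,s2,a3)→stocked(a3,s2) ✗  (c3,s3,a2)→stocked(a2,s3) ✗  (c4,s1,a3)→stocked(a3,s1) ✓  (c4,s3,a2)→stocked(a2,s3) ✗
Counterexamples (restrictor triples failing the scope): 6.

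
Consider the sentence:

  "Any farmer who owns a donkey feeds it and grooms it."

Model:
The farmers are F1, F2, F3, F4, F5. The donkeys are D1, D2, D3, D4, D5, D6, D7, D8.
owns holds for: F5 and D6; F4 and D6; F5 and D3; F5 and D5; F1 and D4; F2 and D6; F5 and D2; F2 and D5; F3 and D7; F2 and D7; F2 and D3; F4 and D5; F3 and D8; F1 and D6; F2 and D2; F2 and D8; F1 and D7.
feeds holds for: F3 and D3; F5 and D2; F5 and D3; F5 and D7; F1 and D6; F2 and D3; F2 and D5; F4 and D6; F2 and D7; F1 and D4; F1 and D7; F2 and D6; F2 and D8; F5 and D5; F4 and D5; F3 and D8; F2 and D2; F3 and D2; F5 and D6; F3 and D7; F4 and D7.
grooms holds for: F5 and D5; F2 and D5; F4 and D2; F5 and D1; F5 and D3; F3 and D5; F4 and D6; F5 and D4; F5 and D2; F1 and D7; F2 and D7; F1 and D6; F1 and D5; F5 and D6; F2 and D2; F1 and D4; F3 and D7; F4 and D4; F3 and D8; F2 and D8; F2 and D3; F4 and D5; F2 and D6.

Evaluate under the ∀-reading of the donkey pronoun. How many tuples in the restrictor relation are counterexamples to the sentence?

"it" takes "a donkey" as antecedent — a donkey pronoun bound across the clause boundary.
Strong reading: for every (f,d) with owns(f,d), feeds(f,d) ∧ grooms(f,d).
Restrictor pairs: (F1,D4) ✓  (F1,D6) ✓  (F1,D7) ✓  (F2,D2) ✓  (F2,D3) ✓  (F2,D5) ✓  (F2,D6) ✓  (F2,D7) ✓  (F2,D8) ✓  (F3,D7) ✓  (F3,D8) ✓  (F4,D5) ✓  (F4,D6) ✓  (F5,D2) ✓  (F5,D3) ✓  (F5,D5) ✓  (F5,D6) ✓
Counterexamples (restrictor pairs failing the scope): 0.

0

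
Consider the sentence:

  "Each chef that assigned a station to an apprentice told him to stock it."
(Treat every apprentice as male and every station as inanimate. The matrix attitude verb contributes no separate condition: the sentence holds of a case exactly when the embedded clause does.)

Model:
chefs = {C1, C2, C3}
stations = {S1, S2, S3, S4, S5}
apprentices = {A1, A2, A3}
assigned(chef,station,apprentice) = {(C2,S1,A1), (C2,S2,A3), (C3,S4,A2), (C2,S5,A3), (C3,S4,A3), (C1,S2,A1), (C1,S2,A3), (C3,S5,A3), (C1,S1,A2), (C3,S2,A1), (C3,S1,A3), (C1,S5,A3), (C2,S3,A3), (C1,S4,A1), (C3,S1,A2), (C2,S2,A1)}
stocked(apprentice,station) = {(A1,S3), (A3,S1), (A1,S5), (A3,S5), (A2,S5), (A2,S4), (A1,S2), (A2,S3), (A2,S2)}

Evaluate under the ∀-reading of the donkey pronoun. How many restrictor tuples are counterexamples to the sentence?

"him" takes "an apprentice" as antecedent and "it" takes "a station"; both are donkey pronouns co-varying with the restrictor.
Strong reading: for every (c,s,a) with assigned(c,s,a), stocked(a,s).
Restrictor triples: (C1,S1,A2)→stocked(A2,S1) ✗  (C1,S2,A1)→stocked(A1,S2) ✓  (C1,S2,A3)→stocked(A3,S2) ✗  (C1,S4,A1)→stocked(A1,S4) ✗  (C1,S5,A3)→stocked(A3,S5) ✓  (C2,S1,A1)→stocked(A1,S1) ✗  (C2,S2,A1)→stocked(A1,S2) ✓  (C2,S2,A3)→stocked(A3,S2) ✗  (C2,S3,A3)→stocked(A3,S3) ✗  (C2,S5,A3)→stocked(A3,S5) ✓  (C3,S1,A2)→stocked(A2,S1) ✗  (C3,S1,A3)→stocked(A3,S1) ✓  (C3,S2,A1)→stocked(A1,S2) ✓  (C3,S4,A2)→stocked(A2,S4) ✓  (C3,S4,A3)→stocked(A3,S4) ✗  (C3,S5,A3)→stocked(A3,S5) ✓
Counterexamples (restrictor triples failing the scope): 8.

8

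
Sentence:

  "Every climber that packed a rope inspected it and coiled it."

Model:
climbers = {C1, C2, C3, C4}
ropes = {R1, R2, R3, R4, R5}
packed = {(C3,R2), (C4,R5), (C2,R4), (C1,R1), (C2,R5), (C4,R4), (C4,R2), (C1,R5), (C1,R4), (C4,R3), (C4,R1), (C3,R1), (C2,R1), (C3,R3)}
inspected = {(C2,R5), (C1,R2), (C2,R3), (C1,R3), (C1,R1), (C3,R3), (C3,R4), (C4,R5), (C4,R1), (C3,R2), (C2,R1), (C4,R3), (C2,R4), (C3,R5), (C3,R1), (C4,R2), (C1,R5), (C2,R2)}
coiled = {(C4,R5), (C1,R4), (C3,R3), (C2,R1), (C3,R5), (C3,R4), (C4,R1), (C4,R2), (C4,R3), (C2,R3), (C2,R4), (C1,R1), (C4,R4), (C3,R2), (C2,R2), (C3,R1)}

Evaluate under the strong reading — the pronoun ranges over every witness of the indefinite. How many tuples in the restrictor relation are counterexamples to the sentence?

4

"it" takes "a rope" as antecedent — a donkey pronoun bound across the clause boundary.
Strong reading: for every (c,r) with packed(c,r), inspected(c,r) ∧ coiled(c,r).
Restrictor pairs: (C1,R1) ✓  (C1,R4) ✗  (C1,R5) ✗  (C2,R1) ✓  (C2,R4) ✓  (C2,R5) ✗  (C3,R1) ✓  (C3,R2) ✓  (C3,R3) ✓  (C4,R1) ✓  (C4,R2) ✓  (C4,R3) ✓  (C4,R4) ✗  (C4,R5) ✓
Counterexamples (restrictor pairs failing the scope): 4.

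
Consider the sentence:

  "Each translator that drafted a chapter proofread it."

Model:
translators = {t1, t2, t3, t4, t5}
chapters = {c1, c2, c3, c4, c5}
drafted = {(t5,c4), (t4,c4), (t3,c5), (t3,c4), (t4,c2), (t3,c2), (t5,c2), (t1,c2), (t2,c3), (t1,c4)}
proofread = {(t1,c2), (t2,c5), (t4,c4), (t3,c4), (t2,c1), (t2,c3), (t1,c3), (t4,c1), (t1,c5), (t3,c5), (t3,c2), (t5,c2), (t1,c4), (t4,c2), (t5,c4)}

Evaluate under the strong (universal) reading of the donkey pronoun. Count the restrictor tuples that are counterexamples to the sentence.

"it" takes "a chapter" as antecedent — a donkey pronoun bound across the clause boundary.
Strong reading: for every (t,c) with drafted(t,c), proofread(t,c).
Restrictor pairs: (t1,c2) ✓  (t1,c4) ✓  (t2,c3) ✓  (t3,c2) ✓  (t3,c4) ✓  (t3,c5) ✓  (t4,c2) ✓  (t4,c4) ✓  (t5,c2) ✓  (t5,c4) ✓
Counterexamples (restrictor pairs failing the scope): 0.

0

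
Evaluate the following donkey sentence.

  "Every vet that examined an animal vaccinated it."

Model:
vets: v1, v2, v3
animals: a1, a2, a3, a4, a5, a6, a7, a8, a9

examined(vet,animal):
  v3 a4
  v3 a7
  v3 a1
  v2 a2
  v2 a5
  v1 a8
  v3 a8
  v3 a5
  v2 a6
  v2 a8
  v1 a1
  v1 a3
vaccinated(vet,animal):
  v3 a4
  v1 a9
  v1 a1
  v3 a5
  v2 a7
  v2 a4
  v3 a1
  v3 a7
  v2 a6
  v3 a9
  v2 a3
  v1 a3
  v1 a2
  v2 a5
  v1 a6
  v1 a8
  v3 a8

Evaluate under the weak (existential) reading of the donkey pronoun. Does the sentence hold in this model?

"it" takes "an animal" as antecedent — a donkey pronoun bound across the clause boundary.
Weak reading: every vet v with some examined-animal has at least one examined-animal a such that vaccinated(v,a).
Per vet: v1:✓  v2:✓  v3:✓
Every vet in the restrictor has a witness.

True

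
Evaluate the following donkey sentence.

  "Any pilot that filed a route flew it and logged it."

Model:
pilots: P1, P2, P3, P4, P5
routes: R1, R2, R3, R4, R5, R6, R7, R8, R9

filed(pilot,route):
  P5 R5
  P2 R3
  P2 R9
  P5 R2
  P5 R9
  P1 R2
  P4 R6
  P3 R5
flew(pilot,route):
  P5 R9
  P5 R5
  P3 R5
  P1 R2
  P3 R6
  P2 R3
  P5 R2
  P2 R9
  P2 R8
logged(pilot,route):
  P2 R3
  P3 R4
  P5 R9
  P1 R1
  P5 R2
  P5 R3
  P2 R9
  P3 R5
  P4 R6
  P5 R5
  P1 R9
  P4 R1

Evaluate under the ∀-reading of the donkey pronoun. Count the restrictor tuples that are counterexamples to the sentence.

"it" takes "a route" as antecedent — a donkey pronoun bound across the clause boundary.
Strong reading: for every (p,r) with filed(p,r), flew(p,r) ∧ logged(p,r).
Restrictor pairs: (P1,R2) ✗  (P2,R3) ✓  (P2,R9) ✓  (P3,R5) ✓  (P4,R6) ✗  (P5,R2) ✓  (P5,R5) ✓  (P5,R9) ✓
Counterexamples (restrictor pairs failing the scope): 2.

2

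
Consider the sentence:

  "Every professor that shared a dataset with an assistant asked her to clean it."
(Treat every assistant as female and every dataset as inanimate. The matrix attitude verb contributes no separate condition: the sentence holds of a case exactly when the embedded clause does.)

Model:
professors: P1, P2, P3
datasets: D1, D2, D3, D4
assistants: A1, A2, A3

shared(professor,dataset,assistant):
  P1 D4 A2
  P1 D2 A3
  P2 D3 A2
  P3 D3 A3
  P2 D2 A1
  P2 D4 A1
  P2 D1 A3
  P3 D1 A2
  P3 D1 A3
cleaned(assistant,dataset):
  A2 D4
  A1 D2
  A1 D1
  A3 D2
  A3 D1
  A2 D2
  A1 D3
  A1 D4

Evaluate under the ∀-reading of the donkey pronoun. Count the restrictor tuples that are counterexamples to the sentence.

3

"her" takes "an assistant" as antecedent and "it" takes "a dataset"; both are donkey pronouns co-varying with the restrictor.
Strong reading: for every (p,d,a) with shared(p,d,a), cleaned(a,d).
Restrictor triples: (P1,D2,A3)→cleaned(A3,D2) ✓  (P1,D4,A2)→cleaned(A2,D4) ✓  (P2,D1,A3)→cleaned(A3,D1) ✓  (P2,D2,A1)→cleaned(A1,D2) ✓  (P2,D3,A2)→cleaned(A2,D3) ✗  (P2,D4,A1)→cleaned(A1,D4) ✓  (P3,D1,A2)→cleaned(A2,D1) ✗  (P3,D1,A3)→cleaned(A3,D1) ✓  (P3,D3,A3)→cleaned(A3,D3) ✗
Counterexamples (restrictor triples failing the scope): 3.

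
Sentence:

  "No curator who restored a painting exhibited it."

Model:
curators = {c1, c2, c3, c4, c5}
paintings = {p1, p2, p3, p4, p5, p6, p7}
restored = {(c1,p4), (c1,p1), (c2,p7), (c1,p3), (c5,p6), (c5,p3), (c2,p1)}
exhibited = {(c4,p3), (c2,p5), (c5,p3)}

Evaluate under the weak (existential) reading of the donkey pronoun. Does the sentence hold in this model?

False

"it" takes "a painting" as antecedent — a donkey pronoun bound across the clause boundary.
Truth condition: for no (c,p) with restored(c,p) does exhibited(c,p) hold.
Restrictor pairs — does the scope hold? (c1,p1):fails  (c1,p3):fails  (c1,p4):fails  (c2,p1):fails  (c2,p7):fails  (c5,p3):holds  (c5,p6):fails
Scope holds for 1 pair(s), so the sentence is false.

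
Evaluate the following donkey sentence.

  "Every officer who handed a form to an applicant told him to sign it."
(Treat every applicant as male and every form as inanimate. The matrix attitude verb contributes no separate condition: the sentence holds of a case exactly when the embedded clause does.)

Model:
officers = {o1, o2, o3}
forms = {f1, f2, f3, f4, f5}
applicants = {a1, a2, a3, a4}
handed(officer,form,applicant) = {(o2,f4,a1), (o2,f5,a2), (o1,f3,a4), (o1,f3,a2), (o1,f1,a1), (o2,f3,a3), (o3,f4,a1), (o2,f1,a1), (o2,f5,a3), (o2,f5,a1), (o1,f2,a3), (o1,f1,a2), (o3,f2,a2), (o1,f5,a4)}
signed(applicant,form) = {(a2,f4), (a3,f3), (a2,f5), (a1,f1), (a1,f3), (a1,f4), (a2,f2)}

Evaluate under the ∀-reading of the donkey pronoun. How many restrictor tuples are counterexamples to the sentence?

"him" takes "an applicant" as antecedent and "it" takes "a form"; both are donkey pronouns co-varying with the restrictor.
Strong reading: for every (o,f,a) with handed(o,f,a), signed(a,f).
Restrictor triples: (o1,f1,a1)→signed(a1,f1) ✓  (o1,f1,a2)→signed(a2,f1) ✗  (o1,f2,a3)→signed(a3,f2) ✗  (o1,f3,a2)→signed(a2,f3) ✗  (o1,f3,a4)→signed(a4,f3) ✗  (o1,f5,a4)→signed(a4,f5) ✗  (o2,f1,a1)→signed(a1,f1) ✓  (o2,f3,a3)→signed(a3,f3) ✓  (o2,f4,a1)→signed(a1,f4) ✓  (o2,f5,a1)→signed(a1,f5) ✗  (o2,f5,a2)→signed(a2,f5) ✓  (o2,f5,a3)→signed(a3,f5) ✗  (o3,f2,a2)→signed(a2,f2) ✓  (o3,f4,a1)→signed(a1,f4) ✓
Counterexamples (restrictor triples failing the scope): 7.

7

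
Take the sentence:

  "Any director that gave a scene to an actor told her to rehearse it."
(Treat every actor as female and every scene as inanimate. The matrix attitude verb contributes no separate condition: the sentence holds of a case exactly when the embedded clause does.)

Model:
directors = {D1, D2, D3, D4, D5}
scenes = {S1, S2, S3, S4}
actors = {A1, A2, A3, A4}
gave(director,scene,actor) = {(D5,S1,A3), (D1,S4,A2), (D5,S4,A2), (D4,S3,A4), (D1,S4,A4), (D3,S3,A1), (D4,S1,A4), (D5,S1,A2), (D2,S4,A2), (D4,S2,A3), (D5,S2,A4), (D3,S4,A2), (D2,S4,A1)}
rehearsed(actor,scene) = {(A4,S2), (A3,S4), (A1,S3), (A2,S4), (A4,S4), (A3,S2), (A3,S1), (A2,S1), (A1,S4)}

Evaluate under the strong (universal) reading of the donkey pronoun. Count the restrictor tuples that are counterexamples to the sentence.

"her" takes "an actor" as antecedent and "it" takes "a scene"; both are donkey pronouns co-varying with the restrictor.
Strong reading: for every (d,s,a) with gave(d,s,a), rehearsed(a,s).
Restrictor triples: (D1,S4,A2)→rehearsed(A2,S4) ✓  (D1,S4,A4)→rehearsed(A4,S4) ✓  (D2,S4,A1)→rehearsed(A1,S4) ✓  (D2,S4,A2)→rehearsed(A2,S4) ✓  (D3,S3,A1)→rehearsed(A1,S3) ✓  (D3,S4,A2)→rehearsed(A2,S4) ✓  (D4,S1,A4)→rehearsed(A4,S1) ✗  (D4,S2,A3)→rehearsed(A3,S2) ✓  (D4,S3,A4)→rehearsed(A4,S3) ✗  (D5,S1,A2)→rehearsed(A2,S1) ✓  (D5,S1,A3)→rehearsed(A3,S1) ✓  (D5,S2,A4)→rehearsed(A4,S2) ✓  (D5,S4,A2)→rehearsed(A2,S4) ✓
Counterexamples (restrictor triples failing the scope): 2.

2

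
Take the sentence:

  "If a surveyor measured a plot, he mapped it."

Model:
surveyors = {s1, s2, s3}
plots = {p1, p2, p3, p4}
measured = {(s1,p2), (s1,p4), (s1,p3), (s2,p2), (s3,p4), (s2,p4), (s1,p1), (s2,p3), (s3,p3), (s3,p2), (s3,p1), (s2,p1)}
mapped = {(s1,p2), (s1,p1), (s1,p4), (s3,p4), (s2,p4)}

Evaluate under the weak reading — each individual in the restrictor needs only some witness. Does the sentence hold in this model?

"it" takes "a plot" as antecedent — a donkey pronoun bound across the clause boundary.
Weak reading: every surveyor s with some measured-plot has at least one measured-plot p such that mapped(s,p).
Per surveyor: s1:✓  s2:✓  s3:✓
Every surveyor in the restrictor has a witness.

True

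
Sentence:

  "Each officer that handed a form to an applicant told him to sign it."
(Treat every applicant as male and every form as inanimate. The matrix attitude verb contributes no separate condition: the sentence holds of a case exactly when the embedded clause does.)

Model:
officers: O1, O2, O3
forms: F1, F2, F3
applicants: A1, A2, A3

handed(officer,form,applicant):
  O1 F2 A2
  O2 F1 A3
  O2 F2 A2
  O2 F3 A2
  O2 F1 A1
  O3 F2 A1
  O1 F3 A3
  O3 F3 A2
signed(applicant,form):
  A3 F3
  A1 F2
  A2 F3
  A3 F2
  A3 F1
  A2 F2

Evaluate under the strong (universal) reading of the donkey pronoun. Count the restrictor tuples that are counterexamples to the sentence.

1

"him" takes "an applicant" as antecedent and "it" takes "a form"; both are donkey pronouns co-varying with the restrictor.
Strong reading: for every (o,f,a) with handed(o,f,a), signed(a,f).
Restrictor triples: (O1,F2,A2)→signed(A2,F2) ✓  (O1,F3,A3)→signed(A3,F3) ✓  (O2,F1,A1)→signed(A1,F1) ✗  (O2,F1,A3)→signed(A3,F1) ✓  (O2,F2,A2)→signed(A2,F2) ✓  (O2,F3,A2)→signed(A2,F3) ✓  (O3,F2,A1)→signed(A1,F2) ✓  (O3,F3,A2)→signed(A2,F3) ✓
Counterexamples (restrictor triples failing the scope): 1.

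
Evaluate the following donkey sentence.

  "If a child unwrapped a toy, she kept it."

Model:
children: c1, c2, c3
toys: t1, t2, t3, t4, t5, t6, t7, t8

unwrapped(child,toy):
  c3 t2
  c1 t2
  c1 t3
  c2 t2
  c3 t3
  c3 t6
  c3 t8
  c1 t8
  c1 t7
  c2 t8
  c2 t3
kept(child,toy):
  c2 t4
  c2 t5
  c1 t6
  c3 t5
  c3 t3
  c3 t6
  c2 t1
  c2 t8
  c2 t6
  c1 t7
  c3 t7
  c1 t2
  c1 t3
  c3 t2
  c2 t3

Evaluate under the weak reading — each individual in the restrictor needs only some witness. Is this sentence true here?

True

"it" takes "a toy" as antecedent — a donkey pronoun bound across the clause boundary.
Weak reading: every child c with some unwrapped-toy has at least one unwrapped-toy t such that kept(c,t).
Per child: c1:✓  c2:✓  c3:✓
Every child in the restrictor has a witness.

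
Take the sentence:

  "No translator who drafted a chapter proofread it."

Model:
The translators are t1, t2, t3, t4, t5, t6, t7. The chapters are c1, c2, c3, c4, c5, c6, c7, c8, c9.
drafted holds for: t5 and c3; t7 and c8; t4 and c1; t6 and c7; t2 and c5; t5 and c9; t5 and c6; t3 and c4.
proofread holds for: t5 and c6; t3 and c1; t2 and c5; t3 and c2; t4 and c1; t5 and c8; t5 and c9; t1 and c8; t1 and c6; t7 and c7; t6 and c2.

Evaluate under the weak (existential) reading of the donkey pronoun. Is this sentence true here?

"it" takes "a chapter" as antecedent — a donkey pronoun bound across the clause boundary.
Truth condition: for no (t,c) with drafted(t,c) does proofread(t,c) hold.
Restrictor pairs — does the scope hold? (t2,c5):holds  (t3,c4):fails  (t4,c1):holds  (t5,c3):fails  (t5,c6):holds  (t5,c9):holds  (t6,c7):fails  (t7,c8):fails
Scope holds for 4 pair(s), so the sentence is false.

False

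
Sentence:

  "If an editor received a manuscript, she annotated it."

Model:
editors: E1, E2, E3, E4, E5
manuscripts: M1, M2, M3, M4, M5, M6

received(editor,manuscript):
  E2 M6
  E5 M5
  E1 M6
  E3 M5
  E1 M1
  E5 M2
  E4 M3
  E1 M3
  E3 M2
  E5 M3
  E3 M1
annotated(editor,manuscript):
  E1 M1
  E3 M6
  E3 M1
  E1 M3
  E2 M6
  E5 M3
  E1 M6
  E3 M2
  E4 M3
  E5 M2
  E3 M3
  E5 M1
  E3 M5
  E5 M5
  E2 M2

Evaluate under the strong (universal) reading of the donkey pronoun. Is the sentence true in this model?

"it" takes "a manuscript" as antecedent — a donkey pronoun bound across the clause boundary.
Strong reading: for every (e,m) with received(e,m), annotated(e,m).
Restrictor pairs: (E1,M1) ✓  (E1,M3) ✓  (E1,M6) ✓  (E2,M6) ✓  (E3,M1) ✓  (E3,M2) ✓  (E3,M5) ✓  (E4,M3) ✓  (E5,M2) ✓  (E5,M3) ✓  (E5,M5) ✓
Every restrictor pair satisfies the scope.

True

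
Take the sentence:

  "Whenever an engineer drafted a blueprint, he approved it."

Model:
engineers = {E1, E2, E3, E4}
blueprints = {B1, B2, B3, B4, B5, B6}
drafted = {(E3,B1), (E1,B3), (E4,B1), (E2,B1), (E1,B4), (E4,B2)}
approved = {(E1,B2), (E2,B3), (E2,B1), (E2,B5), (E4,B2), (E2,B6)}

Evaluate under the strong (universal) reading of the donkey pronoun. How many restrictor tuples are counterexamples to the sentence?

"it" takes "a blueprint" as antecedent — a donkey pronoun bound across the clause boundary.
Strong reading: for every (e,b) with drafted(e,b), approved(e,b).
Restrictor pairs: (E1,B3) ✗  (E1,B4) ✗  (E2,B1) ✓  (E3,B1) ✗  (E4,B1) ✗  (E4,B2) ✓
Counterexamples (restrictor pairs failing the scope): 4.

4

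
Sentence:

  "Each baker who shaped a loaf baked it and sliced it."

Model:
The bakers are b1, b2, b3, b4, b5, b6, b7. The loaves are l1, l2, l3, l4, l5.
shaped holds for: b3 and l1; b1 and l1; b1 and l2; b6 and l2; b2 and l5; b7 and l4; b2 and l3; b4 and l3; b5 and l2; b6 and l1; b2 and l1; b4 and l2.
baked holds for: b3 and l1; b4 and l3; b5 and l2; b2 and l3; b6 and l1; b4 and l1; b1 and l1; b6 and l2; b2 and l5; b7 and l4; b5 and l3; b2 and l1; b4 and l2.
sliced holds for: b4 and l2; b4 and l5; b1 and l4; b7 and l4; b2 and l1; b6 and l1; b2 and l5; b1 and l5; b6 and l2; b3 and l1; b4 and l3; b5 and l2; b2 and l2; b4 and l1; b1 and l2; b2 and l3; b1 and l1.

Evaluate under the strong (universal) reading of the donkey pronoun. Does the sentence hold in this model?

"it" takes "a loaf" as antecedent — a donkey pronoun bound across the clause boundary.
Strong reading: for every (b,l) with shaped(b,l), baked(b,l) ∧ sliced(b,l).
Restrictor pairs: (b1,l1) ✓  (b1,l2) ✗  (b2,l1) ✓  (b2,l3) ✓  (b2,l5) ✓  (b3,l1) ✓  (b4,l2) ✓  (b4,l3) ✓  (b5,l2) ✓  (b6,l1) ✓  (b6,l2) ✓  (b7,l4) ✓
Counterexample: (b1,l2) is in shaped but fails the scope.

False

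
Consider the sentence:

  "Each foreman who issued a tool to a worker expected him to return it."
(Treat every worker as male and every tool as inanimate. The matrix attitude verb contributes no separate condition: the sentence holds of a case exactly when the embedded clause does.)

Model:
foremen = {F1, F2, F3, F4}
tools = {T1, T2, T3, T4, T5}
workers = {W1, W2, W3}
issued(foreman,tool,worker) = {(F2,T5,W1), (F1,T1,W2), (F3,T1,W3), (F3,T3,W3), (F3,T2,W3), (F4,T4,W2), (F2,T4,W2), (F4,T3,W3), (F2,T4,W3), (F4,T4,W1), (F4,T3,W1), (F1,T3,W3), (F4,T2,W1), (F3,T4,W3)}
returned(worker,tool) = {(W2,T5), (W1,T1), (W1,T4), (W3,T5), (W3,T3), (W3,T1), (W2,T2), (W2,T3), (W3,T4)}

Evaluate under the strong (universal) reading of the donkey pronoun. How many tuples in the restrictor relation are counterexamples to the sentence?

7

"him" takes "a worker" as antecedent and "it" takes "a tool"; both are donkey pronouns co-varying with the restrictor.
Strong reading: for every (f,t,w) with issued(f,t,w), returned(w,t).
Restrictor triples: (F1,T1,W2)→returned(W2,T1) ✗  (F1,T3,W3)→returned(W3,T3) ✓  (F2,T4,W2)→returned(W2,T4) ✗  (F2,T4,W3)→returned(W3,T4) ✓  (F2,T5,W1)→returned(W1,T5) ✗  (F3,T1,W3)→returned(W3,T1) ✓  (F3,T2,W3)→returned(W3,T2) ✗  (F3,T3,W3)→returned(W3,T3) ✓  (F3,T4,W3)→returned(W3,T4) ✓  (F4,T2,W1)→returned(W1,T2) ✗  (F4,T3,W1)→returned(W1,T3) ✗  (F4,T3,W3)→returned(W3,T3) ✓  (F4,T4,W1)→returned(W1,T4) ✓  (F4,T4,W2)→returned(W2,T4) ✗
Counterexamples (restrictor triples failing the scope): 7.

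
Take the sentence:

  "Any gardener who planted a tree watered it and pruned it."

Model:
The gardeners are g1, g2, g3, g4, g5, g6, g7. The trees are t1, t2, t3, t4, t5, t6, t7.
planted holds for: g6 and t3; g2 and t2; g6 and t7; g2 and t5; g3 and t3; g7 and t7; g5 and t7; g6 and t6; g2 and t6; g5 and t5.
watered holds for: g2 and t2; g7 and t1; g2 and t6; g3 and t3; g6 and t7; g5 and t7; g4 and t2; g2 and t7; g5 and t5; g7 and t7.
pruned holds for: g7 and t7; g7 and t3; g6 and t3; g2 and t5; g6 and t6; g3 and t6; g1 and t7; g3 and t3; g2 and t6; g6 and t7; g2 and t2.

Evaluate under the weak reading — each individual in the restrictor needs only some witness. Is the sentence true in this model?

False

"it" takes "a tree" as antecedent — a donkey pronoun bound across the clause boundary.
Weak reading: every gardener g with some planted-tree has at least one planted-tree t such that watered(g,t) ∧ pruned(g,t).
Per gardener: g2:✓  g3:✓  g5:✗  g6:✓  g7:✓
g5 has no witness among its planted-trees.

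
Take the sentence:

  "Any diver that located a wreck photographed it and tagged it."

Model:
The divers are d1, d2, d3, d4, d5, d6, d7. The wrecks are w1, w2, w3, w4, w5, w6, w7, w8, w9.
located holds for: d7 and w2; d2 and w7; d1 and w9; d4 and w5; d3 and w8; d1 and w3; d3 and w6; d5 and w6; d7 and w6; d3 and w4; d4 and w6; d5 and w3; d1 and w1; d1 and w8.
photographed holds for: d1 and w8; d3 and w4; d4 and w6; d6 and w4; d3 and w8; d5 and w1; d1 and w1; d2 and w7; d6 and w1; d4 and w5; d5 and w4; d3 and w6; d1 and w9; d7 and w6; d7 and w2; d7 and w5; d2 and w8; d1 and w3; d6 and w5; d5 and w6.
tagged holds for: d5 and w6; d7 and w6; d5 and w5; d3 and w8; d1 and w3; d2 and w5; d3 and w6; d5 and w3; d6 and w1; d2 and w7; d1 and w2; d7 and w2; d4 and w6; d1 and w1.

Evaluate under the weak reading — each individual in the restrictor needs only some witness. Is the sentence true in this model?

"it" takes "a wreck" as antecedent — a donkey pronoun bound across the clause boundary.
Weak reading: every diver d with some located-wreck has at least one located-wreck w such that photographed(d,w) ∧ tagged(d,w).
Per diver: d1:✓  d2:✓  d3:✓  d4:✓  d5:✓  d7:✓
Every diver in the restrictor has a witness.

True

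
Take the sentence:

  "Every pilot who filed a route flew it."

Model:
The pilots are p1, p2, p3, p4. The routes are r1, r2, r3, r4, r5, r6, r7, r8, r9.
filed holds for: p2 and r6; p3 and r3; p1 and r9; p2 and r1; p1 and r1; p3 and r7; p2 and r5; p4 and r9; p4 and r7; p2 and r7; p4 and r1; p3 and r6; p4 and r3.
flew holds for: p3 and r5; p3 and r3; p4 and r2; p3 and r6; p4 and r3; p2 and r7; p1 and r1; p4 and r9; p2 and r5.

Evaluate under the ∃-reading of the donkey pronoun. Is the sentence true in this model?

True

"it" takes "a route" as antecedent — a donkey pronoun bound across the clause boundary.
Weak reading: every pilot p with some filed-route has at least one filed-route r such that flew(p,r).
Per pilot: p1:✓  p2:✓  p3:✓  p4:✓
Every pilot in the restrictor has a witness.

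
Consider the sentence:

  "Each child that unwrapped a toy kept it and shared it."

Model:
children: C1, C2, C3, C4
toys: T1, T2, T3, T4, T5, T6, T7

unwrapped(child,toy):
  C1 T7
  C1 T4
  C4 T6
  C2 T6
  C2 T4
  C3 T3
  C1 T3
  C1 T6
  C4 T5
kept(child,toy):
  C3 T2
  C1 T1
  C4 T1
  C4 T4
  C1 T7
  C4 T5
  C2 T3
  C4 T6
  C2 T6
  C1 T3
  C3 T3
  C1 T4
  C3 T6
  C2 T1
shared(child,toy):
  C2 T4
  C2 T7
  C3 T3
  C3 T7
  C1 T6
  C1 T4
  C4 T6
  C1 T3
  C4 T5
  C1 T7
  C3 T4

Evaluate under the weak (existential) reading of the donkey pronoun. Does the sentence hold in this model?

False

"it" takes "a toy" as antecedent — a donkey pronoun bound across the clause boundary.
Weak reading: every child c with some unwrapped-toy has at least one unwrapped-toy t such that kept(c,t) ∧ shared(c,t).
Per child: C1:✓  C2:✗  C3:✓  C4:✓
C2 has no witness among its unwrapped-toys.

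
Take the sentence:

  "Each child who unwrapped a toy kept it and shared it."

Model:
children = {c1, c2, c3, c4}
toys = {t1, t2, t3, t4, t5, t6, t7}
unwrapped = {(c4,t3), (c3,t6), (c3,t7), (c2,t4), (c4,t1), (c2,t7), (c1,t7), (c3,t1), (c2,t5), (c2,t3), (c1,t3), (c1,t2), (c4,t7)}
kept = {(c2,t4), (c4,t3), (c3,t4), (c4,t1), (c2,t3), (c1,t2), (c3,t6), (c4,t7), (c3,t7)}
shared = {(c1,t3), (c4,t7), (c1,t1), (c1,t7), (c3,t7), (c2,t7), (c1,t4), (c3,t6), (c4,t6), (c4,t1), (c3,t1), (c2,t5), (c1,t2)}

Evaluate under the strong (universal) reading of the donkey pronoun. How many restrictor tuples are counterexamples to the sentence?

"it" takes "a toy" as antecedent — a donkey pronoun bound across the clause boundary.
Strong reading: for every (c,t) with unwrapped(c,t), kept(c,t) ∧ shared(c,t).
Restrictor pairs: (c1,t2) ✓  (c1,t3) ✗  (c1,t7) ✗  (c2,t3) ✗  (c2,t4) ✗  (c2,t5) ✗  (c2,t7) ✗  (c3,t1) ✗  (c3,t6) ✓  (c3,t7) ✓  (c4,t1) ✓  (c4,t3) ✗  (c4,t7) ✓
Counterexamples (restrictor pairs failing the scope): 8.

8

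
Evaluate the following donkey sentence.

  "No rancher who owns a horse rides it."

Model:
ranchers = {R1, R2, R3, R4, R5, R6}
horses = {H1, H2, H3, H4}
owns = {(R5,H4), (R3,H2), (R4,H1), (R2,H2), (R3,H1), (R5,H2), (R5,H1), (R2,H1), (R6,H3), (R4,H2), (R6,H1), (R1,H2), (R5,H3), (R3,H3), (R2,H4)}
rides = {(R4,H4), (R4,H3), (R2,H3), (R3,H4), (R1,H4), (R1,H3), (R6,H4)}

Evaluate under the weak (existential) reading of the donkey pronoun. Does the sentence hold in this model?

True

"it" takes "a horse" as antecedent — a donkey pronoun bound across the clause boundary.
Truth condition: for no (r,h) with owns(r,h) does rides(r,h) hold.
Restrictor pairs — does the scope hold? (R1,H2):fails  (R2,H1):fails  (R2,H2):fails  (R2,H4):fails  (R3,H1):fails  (R3,H2):fails  (R3,H3):fails  (R4,H1):fails  (R4,H2):fails  (R5,H1):fails  (R5,H2):fails  (R5,H3):fails  (R5,H4):fails  (R6,H1):fails  (R6,H3):fails
Scope holds for no restrictor pair, so the sentence is true.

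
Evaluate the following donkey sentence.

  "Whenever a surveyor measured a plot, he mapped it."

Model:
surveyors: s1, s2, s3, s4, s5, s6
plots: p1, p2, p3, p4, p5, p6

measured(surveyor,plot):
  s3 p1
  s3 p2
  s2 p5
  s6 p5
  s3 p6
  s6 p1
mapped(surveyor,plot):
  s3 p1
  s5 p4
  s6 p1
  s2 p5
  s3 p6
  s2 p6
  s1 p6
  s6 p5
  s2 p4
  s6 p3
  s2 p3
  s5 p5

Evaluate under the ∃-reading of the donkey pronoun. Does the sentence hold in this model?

True

"it" takes "a plot" as antecedent — a donkey pronoun bound across the clause boundary.
Weak reading: every surveyor s with some measured-plot has at least one measured-plot p such that mapped(s,p).
Per surveyor: s2:✓  s3:✓  s6:✓
Every surveyor in the restrictor has a witness.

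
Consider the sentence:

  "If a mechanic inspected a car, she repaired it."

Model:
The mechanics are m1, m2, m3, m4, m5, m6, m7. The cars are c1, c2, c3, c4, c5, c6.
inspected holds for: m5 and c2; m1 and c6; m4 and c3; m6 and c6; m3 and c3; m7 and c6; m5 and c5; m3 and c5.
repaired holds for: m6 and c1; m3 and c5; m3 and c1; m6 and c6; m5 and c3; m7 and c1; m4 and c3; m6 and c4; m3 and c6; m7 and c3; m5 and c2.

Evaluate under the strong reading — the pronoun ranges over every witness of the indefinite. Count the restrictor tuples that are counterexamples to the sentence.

"it" takes "a car" as antecedent — a donkey pronoun bound across the clause boundary.
Strong reading: for every (m,c) with inspected(m,c), repaired(m,c).
Restrictor pairs: (m1,c6) ✗  (m3,c3) ✗  (m3,c5) ✓  (m4,c3) ✓  (m5,c2) ✓  (m5,c5) ✗  (m6,c6) ✓  (m7,c6) ✗
Counterexamples (restrictor pairs failing the scope): 4.

4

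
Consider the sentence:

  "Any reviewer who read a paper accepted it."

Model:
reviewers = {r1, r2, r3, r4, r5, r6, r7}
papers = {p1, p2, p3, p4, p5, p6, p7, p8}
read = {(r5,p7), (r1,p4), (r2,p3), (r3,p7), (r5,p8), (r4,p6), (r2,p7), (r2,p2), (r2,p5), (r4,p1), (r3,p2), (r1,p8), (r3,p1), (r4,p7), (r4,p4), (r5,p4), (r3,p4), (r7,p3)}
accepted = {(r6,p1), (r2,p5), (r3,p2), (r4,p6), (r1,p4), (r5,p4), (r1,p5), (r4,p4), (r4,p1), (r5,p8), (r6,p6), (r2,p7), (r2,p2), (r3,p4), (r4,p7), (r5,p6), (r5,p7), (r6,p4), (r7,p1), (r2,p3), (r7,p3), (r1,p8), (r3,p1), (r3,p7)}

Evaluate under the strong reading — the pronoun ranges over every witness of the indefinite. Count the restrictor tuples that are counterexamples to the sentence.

0

"it" takes "a paper" as antecedent — a donkey pronoun bound across the clause boundary.
Strong reading: for every (r,p) with read(r,p), accepted(r,p).
Restrictor pairs: (r1,p4) ✓  (r1,p8) ✓  (r2,p2) ✓  (r2,p3) ✓  (r2,p5) ✓  (r2,p7) ✓  (r3,p1) ✓  (r3,p2) ✓  (r3,p4) ✓  (r3,p7) ✓  (r4,p1) ✓  (r4,p4) ✓  (r4,p6) ✓  (r4,p7) ✓  (r5,p4) ✓  (r5,p7) ✓  (r5,p8) ✓  (r7,p3) ✓
Counterexamples (restrictor pairs failing the scope): 0.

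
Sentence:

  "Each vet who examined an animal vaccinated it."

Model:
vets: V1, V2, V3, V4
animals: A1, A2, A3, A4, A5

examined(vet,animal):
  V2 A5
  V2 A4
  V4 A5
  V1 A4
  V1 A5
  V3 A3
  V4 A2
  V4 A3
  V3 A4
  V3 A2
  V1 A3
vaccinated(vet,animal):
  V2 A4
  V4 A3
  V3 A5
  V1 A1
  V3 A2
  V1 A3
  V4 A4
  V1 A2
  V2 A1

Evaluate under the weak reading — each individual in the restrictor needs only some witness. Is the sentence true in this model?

"it" takes "an animal" as antecedent — a donkey pronoun bound across the clause boundary.
Weak reading: every vet v with some examined-animal has at least one examined-animal a such that vaccinated(v,a).
Per vet: V1:✓  V2:✓  V3:✓  V4:✓
Every vet in the restrictor has a witness.

True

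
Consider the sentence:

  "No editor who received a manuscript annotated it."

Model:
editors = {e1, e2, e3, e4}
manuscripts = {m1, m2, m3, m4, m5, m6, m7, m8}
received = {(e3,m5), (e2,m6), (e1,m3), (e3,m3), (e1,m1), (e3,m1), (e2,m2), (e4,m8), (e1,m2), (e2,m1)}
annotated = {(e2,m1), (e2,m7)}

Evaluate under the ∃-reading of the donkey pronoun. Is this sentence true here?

False

"it" takes "a manuscript" as antecedent — a donkey pronoun bound across the clause boundary.
Truth condition: for no (e,m) with received(e,m) does annotated(e,m) hold.
Restrictor pairs — does the scope hold? (e1,m1):fails  (e1,m2):fails  (e1,m3):fails  (e2,m1):holds  (e2,m2):fails  (e2,m6):fails  (e3,m1):fails  (e3,m3):fails  (e3,m5):fails  (e4,m8):fails
Scope holds for 1 pair(s), so the sentence is false.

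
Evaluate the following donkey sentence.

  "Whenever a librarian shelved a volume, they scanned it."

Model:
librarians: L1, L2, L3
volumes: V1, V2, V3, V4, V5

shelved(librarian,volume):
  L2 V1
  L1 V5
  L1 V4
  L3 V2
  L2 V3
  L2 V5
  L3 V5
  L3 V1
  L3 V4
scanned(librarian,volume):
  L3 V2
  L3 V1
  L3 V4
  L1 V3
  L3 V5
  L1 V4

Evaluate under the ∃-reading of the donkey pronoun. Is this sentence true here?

False

"it" takes "a volume" as antecedent — a donkey pronoun bound across the clause boundary.
Weak reading: every librarian l with some shelved-volume has at least one shelved-volume v such that scanned(l,v).
Per librarian: L1:✓  L2:✗  L3:✓
L2 has no witness among its shelved-volumes.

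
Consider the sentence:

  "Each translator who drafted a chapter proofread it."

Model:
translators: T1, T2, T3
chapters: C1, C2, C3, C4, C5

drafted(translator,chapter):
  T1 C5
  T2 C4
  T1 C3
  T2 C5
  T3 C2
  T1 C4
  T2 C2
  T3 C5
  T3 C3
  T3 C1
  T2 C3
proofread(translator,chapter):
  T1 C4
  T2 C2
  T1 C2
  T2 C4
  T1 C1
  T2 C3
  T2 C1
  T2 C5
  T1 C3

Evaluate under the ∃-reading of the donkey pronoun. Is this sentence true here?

False

"it" takes "a chapter" as antecedent — a donkey pronoun bound across the clause boundary.
Weak reading: every translator t with some drafted-chapter has at least one drafted-chapter c such that proofread(t,c).
Per translator: T1:✓  T2:✓  T3:✗
T3 has no witness among its drafted-chapters.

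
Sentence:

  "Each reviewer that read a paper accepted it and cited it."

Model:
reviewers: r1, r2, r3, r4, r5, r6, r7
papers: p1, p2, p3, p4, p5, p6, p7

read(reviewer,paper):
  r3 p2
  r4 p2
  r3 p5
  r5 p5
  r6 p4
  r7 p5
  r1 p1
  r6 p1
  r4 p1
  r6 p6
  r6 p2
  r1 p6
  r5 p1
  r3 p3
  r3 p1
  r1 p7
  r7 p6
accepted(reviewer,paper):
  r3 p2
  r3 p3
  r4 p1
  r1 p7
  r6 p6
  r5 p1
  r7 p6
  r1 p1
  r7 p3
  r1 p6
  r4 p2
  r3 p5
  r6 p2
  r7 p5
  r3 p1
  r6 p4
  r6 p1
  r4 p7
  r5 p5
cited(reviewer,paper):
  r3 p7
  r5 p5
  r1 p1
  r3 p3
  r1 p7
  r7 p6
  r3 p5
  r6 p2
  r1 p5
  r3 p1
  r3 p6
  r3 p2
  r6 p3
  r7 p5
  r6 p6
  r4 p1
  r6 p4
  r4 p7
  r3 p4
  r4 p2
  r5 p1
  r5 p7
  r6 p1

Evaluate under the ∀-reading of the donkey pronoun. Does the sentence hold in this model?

False

"it" takes "a paper" as antecedent — a donkey pronoun bound across the clause boundary.
Strong reading: for every (r,p) with read(r,p), accepted(r,p) ∧ cited(r,p).
Restrictor pairs: (r1,p1) ✓  (r1,p6) ✗  (r1,p7) ✓  (r3,p1) ✓  (r3,p2) ✓  (r3,p3) ✓  (r3,p5) ✓  (r4,p1) ✓  (r4,p2) ✓  (r5,p1) ✓  (r5,p5) ✓  (r6,p1) ✓  (r6,p2) ✓  (r6,p4) ✓  (r6,p6) ✓  (r7,p5) ✓  (r7,p6) ✓
Counterexample: (r1,p6) is in read but fails the scope.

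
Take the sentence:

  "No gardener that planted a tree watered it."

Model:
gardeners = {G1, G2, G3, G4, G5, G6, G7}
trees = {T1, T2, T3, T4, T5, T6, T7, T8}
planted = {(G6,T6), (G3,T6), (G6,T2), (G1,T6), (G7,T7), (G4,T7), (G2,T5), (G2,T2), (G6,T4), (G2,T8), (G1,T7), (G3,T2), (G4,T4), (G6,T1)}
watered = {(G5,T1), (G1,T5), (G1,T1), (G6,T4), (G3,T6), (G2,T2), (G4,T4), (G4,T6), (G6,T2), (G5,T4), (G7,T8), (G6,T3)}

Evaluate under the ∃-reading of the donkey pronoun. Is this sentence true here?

"it" takes "a tree" as antecedent — a donkey pronoun bound across the clause boundary.
Truth condition: for no (g,t) with planted(g,t) does watered(g,t) hold.
Restrictor pairs — does the scope hold? (G1,T6):fails  (G1,T7):fails  (G2,T2):holds  (G2,T5):fails  (G2,T8):fails  (G3,T2):fails  (G3,T6):holds  (G4,T4):holds  (G4,T7):fails  (G6,T1):fails  (G6,T2):holds  (G6,T4):holds  (G6,T6):fails  (G7,T7):fails
Scope holds for 5 pair(s), so the sentence is false.

False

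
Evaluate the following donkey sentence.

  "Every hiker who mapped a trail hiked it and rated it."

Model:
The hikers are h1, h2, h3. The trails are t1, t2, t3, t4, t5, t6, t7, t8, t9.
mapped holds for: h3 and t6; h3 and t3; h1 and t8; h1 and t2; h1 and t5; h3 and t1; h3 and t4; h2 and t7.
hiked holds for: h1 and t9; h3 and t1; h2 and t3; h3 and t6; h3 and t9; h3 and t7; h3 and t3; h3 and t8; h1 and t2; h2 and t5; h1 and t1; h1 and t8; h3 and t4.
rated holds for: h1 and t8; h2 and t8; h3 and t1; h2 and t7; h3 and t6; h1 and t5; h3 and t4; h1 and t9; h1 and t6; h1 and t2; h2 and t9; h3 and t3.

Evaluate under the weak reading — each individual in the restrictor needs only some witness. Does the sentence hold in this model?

False

"it" takes "a trail" as antecedent — a donkey pronoun bound across the clause boundary.
Weak reading: every hiker h with some mapped-trail has at least one mapped-trail t such that hiked(h,t) ∧ rated(h,t).
Per hiker: h1:✓  h2:✗  h3:✓
h2 has no witness among its mapped-trails.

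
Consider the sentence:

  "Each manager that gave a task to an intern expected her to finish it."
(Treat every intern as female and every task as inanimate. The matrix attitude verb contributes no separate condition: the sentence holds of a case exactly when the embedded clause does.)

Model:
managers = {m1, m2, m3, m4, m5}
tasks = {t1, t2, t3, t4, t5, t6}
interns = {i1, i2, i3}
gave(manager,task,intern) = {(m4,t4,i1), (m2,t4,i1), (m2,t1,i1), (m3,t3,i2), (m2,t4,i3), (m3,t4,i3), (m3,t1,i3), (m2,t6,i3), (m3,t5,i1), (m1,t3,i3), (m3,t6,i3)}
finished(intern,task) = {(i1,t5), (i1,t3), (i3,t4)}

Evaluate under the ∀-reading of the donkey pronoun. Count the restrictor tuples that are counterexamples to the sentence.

8

"her" takes "an intern" as antecedent and "it" takes "a task"; both are donkey pronouns co-varying with the restrictor.
Strong reading: for every (m,t,i) with gave(m,t,i), finished(i,t).
Restrictor triples: (m1,t3,i3)→finished(i3,t3) ✗  (m2,t1,i1)→finished(i1,t1) ✗  (m2,t4,i1)→finished(i1,t4) ✗  (m2,t4,i3)→finished(i3,t4) ✓  (m2,t6,i3)→finished(i3,t6) ✗  (m3,t1,i3)→finished(i3,t1) ✗  (m3,t3,i2)→finished(i2,t3) ✗  (m3,t4,i3)→finished(i3,t4) ✓  (m3,t5,i1)→finished(i1,t5) ✓  (m3,t6,i3)→finished(i3,t6) ✗  (m4,t4,i1)→finished(i1,t4) ✗
Counterexamples (restrictor triples failing the scope): 8.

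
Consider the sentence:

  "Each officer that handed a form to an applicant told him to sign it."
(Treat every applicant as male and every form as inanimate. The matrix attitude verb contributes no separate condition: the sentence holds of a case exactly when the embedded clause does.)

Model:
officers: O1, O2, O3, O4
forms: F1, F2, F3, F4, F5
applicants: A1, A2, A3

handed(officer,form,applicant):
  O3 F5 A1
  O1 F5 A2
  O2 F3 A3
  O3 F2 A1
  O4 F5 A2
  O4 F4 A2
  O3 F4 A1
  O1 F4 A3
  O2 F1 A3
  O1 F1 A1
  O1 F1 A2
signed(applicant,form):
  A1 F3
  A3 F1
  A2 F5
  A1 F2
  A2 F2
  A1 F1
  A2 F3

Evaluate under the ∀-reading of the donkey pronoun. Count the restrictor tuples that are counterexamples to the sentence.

6

"him" takes "an applicant" as antecedent and "it" takes "a form"; both are donkey pronouns co-varying with the restrictor.
Strong reading: for every (o,f,a) with handed(o,f,a), signed(a,f).
Restrictor triples: (O1,F1,A1)→signed(A1,F1) ✓  (O1,F1,A2)→signed(A2,F1) ✗  (O1,F4,A3)→signed(A3,F4) ✗  (O1,F5,A2)→signed(A2,F5) ✓  (O2,F1,A3)→signed(A3,F1) ✓  (O2,F3,A3)→signed(A3,F3) ✗  (O3,F2,A1)→signed(A1,F2) ✓  (O3,F4,A1)→signed(A1,F4) ✗  (O3,F5,A1)→signed(A1,F5) ✗  (O4,F4,A2)→signed(A2,F4) ✗  (O4,F5,A2)→signed(A2,F5) ✓
Counterexamples (restrictor triples failing the scope): 6.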